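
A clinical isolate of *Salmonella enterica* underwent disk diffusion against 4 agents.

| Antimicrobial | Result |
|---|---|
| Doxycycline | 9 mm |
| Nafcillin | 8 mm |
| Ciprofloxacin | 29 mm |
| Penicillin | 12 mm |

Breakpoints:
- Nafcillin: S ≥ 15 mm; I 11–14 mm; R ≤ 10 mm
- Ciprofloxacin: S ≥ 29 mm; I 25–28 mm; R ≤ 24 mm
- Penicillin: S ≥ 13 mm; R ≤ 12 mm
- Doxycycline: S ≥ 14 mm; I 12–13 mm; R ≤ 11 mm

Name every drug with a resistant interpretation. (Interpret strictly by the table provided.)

Doxycycline 9 mm: ≤ 11 mm — Resistant
Nafcillin 8 mm: ≤ 10 mm → resistant
Ciprofloxacin: 29 mm is ≥ 29 mm ⇒ Susceptible
Penicillin: 12 mm is ≤ 12 mm ⇒ Resistant

doxycycline, nafcillin, penicillin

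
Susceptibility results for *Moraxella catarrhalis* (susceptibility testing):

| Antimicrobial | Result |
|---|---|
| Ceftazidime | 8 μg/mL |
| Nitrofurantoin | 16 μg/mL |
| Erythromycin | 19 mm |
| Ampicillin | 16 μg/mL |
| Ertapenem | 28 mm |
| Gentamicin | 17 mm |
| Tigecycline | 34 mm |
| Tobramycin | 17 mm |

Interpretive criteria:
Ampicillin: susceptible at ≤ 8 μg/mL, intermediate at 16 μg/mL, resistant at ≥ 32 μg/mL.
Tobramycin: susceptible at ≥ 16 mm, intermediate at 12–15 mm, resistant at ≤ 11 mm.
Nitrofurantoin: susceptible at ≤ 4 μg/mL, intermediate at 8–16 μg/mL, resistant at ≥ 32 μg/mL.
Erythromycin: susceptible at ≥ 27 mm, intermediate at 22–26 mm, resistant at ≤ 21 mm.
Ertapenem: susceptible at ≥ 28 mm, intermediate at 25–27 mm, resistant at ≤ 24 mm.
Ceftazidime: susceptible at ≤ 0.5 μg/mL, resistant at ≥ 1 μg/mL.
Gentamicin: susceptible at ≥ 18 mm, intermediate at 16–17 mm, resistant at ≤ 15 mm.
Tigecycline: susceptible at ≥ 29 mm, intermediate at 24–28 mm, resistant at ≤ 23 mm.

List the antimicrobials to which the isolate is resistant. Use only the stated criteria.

ceftazidime, erythromycin

Ceftazidime 8 μg/mL: ≥ 1 μg/mL — resistant
Nitrofurantoin: 16 μg/mL is in 8–16 μg/mL → I
Erythromycin 19 mm: ≤ 21 mm — Resistant
Ampicillin: 16 μg/mL is = 16 μg/mL — intermediate
Ertapenem: 28 mm is ≥ 28 mm — Susceptible
Gentamicin: 17 mm is in 16–17 mm — Intermediate
Tigecycline: 34 mm is ≥ 29 mm — S
Tobramycin 17 mm: ≥ 16 mm ⇒ Susceptible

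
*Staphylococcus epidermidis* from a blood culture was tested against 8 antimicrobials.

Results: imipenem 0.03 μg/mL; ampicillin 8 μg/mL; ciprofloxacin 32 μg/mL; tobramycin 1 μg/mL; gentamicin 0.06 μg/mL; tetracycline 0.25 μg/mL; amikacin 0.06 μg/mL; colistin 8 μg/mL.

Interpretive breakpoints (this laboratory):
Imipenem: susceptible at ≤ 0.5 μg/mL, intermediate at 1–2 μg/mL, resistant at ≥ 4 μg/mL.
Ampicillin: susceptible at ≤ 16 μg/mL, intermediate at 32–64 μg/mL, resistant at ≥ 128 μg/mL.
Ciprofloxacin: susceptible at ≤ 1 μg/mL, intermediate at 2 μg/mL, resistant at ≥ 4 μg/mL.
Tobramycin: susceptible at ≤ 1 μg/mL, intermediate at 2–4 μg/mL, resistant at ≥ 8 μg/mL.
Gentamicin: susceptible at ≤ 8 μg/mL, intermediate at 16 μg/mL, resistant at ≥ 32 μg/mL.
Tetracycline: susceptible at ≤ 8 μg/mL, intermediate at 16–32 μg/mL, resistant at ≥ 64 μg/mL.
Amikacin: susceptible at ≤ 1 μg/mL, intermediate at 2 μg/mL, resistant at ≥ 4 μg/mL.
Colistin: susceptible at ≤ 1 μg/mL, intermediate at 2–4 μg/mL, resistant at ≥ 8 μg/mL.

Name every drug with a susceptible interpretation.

Imipenem 0.03 μg/mL: ≤ 0.5 μg/mL → Susceptible
Ampicillin 8 μg/mL: ≤ 16 μg/mL → Susceptible
Ciprofloxacin 32 μg/mL: ≥ 4 μg/mL → Resistant
Tobramycin 1 μg/mL: ≤ 1 μg/mL → S
Gentamicin (0.06 μg/mL) ≤ 8 μg/mL → Susceptible
Tetracycline 0.25 μg/mL: ≤ 8 μg/mL — S
Amikacin (0.06 μg/mL) ≤ 1 μg/mL → S
Colistin (8 μg/mL) ≥ 8 μg/mL ⇒ Resistant

imipenem, ampicillin, tobramycin, gentamicin, tetracycline, amikacin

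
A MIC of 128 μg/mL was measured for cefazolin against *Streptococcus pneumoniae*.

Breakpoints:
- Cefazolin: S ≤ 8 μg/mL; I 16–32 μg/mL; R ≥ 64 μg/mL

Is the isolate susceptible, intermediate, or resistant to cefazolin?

R

Cefazolin: 128 μg/mL is ≥ 64 μg/mL — resistant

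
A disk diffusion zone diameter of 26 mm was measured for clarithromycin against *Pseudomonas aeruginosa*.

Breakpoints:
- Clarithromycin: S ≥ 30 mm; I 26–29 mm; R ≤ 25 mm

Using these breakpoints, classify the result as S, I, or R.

Intermediate

Clarithromycin (26 mm) in 26–29 mm — intermediate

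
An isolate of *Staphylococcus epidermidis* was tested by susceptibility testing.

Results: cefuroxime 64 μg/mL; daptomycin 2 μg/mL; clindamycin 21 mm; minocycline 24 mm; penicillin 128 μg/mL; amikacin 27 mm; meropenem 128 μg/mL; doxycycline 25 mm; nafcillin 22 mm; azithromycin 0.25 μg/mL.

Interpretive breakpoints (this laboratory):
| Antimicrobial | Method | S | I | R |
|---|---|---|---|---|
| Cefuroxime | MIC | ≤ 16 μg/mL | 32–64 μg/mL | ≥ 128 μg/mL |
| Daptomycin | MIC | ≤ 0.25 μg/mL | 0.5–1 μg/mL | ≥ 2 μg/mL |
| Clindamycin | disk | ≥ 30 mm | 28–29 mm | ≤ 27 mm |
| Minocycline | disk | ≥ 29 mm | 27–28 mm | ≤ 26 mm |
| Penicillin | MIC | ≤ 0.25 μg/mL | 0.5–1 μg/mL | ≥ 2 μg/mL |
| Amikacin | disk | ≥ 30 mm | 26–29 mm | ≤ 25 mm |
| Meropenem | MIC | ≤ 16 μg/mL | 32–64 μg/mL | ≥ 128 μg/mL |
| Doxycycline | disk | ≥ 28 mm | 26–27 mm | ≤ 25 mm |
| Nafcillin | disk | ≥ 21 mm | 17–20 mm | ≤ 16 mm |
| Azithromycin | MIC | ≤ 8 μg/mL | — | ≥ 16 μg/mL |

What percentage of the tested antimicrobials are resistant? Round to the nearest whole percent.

Cefuroxime (64 μg/mL) in 32–64 μg/mL — Intermediate
Daptomycin: 2 μg/mL is ≥ 2 μg/mL — Resistant
Clindamycin: 21 mm is ≤ 27 mm — Resistant
Minocycline: 24 mm is ≤ 26 mm — R
Penicillin (128 μg/mL) ≥ 2 μg/mL → Resistant
Amikacin (27 mm) in 26–29 mm → Intermediate
Meropenem: 128 μg/mL is ≥ 128 μg/mL — Resistant
Doxycycline 25 mm: ≤ 25 mm → R
Nafcillin: 22 mm is ≥ 21 mm ⇒ S
Azithromycin 0.25 μg/mL: ≤ 8 μg/mL — susceptible
Resistant: 6/10

60%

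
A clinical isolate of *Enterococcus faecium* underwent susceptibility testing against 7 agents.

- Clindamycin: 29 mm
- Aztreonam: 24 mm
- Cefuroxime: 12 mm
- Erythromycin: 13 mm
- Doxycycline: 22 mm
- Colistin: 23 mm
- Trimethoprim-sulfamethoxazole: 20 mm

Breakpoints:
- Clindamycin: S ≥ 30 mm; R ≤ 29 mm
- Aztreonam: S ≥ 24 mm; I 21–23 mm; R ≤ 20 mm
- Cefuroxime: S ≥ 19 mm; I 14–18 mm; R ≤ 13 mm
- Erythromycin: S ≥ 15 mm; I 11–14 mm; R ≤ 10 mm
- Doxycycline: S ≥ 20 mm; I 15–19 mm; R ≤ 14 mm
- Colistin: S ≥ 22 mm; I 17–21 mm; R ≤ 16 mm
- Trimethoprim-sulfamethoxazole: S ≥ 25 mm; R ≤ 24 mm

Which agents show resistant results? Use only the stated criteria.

clindamycin, cefuroxime, trimethoprim-sulfamethoxazole

Clindamycin (29 mm) ≤ 29 mm — resistant
Aztreonam 24 mm: ≥ 24 mm — Susceptible
Cefuroxime (12 mm) ≤ 13 mm → resistant
Erythromycin: 13 mm is in 11–14 mm → Intermediate
Doxycycline 22 mm: ≥ 20 mm ⇒ susceptible
Colistin (23 mm) ≥ 22 mm ⇒ S
Trimethoprim-sulfamethoxazole 20 mm: ≤ 24 mm — Resistant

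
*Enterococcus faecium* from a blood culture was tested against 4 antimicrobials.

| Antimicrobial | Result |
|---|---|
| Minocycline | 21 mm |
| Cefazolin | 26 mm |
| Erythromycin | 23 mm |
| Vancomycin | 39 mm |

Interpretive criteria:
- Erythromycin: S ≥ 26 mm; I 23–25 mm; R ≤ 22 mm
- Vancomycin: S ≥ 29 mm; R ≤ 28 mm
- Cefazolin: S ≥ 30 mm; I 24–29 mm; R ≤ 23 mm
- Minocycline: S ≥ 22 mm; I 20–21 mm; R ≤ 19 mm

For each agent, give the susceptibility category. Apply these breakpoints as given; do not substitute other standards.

Minocycline (21 mm) in 20–21 mm — intermediate
Cefazolin: 26 mm is in 24–29 mm ⇒ I
Erythromycin: 23 mm is in 23–25 mm — intermediate
Vancomycin (39 mm) ≥ 29 mm ⇒ susceptible

I, I, I, S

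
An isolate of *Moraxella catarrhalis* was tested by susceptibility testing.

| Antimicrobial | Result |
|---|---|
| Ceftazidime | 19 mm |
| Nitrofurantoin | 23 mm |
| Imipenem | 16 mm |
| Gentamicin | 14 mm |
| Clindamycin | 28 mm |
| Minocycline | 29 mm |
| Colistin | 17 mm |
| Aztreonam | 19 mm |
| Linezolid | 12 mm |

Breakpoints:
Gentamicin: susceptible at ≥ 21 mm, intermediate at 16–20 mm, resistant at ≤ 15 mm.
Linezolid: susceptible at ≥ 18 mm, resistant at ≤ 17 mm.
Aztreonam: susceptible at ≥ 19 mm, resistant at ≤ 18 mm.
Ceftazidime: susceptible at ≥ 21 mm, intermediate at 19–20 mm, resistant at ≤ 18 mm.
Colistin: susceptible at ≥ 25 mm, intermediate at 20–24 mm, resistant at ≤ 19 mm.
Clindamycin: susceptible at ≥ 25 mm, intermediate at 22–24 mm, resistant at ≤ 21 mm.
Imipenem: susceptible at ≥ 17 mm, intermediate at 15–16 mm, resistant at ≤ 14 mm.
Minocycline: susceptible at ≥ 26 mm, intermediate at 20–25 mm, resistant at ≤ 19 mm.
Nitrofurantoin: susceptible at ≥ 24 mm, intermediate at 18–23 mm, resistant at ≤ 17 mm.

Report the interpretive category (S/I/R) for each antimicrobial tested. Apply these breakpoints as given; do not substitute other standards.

I, I, I, R, S, S, R, S, R

Ceftazidime 19 mm: in 19–20 mm → intermediate
Nitrofurantoin 23 mm: in 18–23 mm ⇒ Intermediate
Imipenem 16 mm: in 15–16 mm ⇒ I
Gentamicin (14 mm) ≤ 15 mm → R
Clindamycin: 28 mm is ≥ 25 mm — Susceptible
Minocycline (29 mm) ≥ 26 mm — S
Colistin: 17 mm is ≤ 19 mm ⇒ resistant
Aztreonam (19 mm) ≥ 19 mm ⇒ Susceptible
Linezolid: 12 mm is ≤ 17 mm ⇒ resistant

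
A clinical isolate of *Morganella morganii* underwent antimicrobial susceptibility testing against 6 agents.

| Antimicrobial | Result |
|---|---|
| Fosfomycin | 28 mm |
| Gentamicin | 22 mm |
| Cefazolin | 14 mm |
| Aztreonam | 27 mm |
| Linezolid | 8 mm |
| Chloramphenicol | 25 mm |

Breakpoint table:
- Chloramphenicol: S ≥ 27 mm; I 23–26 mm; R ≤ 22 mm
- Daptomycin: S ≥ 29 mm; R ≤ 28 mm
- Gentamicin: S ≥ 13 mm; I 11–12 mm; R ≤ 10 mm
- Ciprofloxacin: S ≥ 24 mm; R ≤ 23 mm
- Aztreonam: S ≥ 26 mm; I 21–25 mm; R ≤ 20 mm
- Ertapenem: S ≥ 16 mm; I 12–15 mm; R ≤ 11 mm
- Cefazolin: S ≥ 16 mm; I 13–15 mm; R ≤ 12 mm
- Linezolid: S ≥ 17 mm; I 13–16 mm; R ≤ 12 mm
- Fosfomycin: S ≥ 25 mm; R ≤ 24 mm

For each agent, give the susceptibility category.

Fosfomycin: 28 mm is ≥ 25 mm → S
Gentamicin 22 mm: ≥ 13 mm → Susceptible
Cefazolin (14 mm) in 13–15 mm — Intermediate
Aztreonam (27 mm) ≥ 26 mm → susceptible
Linezolid: 8 mm is ≤ 12 mm → Resistant
Chloramphenicol 25 mm: in 23–26 mm — I

S, S, I, S, R, I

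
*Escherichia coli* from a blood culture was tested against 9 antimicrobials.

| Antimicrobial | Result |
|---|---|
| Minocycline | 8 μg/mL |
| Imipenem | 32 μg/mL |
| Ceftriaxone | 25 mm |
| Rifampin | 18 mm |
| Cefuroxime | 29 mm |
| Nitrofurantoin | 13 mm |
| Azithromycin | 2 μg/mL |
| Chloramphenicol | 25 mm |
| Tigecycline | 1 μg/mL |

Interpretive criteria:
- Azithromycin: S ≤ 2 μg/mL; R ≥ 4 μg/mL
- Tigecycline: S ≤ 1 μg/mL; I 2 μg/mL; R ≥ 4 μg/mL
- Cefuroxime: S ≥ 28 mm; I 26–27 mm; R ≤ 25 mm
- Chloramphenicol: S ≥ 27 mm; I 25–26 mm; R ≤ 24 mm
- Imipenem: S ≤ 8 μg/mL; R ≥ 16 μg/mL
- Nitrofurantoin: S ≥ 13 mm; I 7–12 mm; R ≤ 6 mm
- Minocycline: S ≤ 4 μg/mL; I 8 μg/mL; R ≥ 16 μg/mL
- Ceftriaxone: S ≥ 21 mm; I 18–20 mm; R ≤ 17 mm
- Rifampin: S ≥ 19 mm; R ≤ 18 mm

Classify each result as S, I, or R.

I, R, S, R, S, S, S, I, S

Minocycline 8 μg/mL: = 8 μg/mL → intermediate
Imipenem 32 μg/mL: ≥ 16 μg/mL ⇒ R
Ceftriaxone: 25 mm is ≥ 21 mm ⇒ Susceptible
Rifampin 18 mm: ≤ 18 mm ⇒ Resistant
Cefuroxime (29 mm) ≥ 28 mm → susceptible
Nitrofurantoin 13 mm: ≥ 13 mm — S
Azithromycin: 2 μg/mL is ≤ 2 μg/mL ⇒ S
Chloramphenicol 25 mm: in 25–26 mm — Intermediate
Tigecycline (1 μg/mL) ≤ 1 μg/mL — susceptible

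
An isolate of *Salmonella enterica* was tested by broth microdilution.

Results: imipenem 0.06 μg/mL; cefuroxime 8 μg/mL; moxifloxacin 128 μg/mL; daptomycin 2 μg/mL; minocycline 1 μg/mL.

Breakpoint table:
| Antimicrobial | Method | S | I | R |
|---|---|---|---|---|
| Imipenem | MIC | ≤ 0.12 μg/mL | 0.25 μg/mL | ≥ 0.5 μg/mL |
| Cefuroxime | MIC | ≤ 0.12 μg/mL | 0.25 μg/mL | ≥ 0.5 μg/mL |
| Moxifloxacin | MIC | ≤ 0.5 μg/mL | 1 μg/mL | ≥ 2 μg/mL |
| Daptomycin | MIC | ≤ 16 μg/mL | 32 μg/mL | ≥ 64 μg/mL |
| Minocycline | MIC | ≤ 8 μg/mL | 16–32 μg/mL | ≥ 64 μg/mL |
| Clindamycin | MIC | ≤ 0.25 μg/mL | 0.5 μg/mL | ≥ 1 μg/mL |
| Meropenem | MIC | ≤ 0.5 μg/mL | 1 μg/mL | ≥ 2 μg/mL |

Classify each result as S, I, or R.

Imipenem 0.06 μg/mL: ≤ 0.12 μg/mL ⇒ S
Cefuroxime (8 μg/mL) ≥ 0.5 μg/mL → resistant
Moxifloxacin: 128 μg/mL is ≥ 2 μg/mL ⇒ resistant
Daptomycin: 2 μg/mL is ≤ 16 μg/mL → susceptible
Minocycline (1 μg/mL) ≤ 8 μg/mL → susceptible

S, R, R, S, S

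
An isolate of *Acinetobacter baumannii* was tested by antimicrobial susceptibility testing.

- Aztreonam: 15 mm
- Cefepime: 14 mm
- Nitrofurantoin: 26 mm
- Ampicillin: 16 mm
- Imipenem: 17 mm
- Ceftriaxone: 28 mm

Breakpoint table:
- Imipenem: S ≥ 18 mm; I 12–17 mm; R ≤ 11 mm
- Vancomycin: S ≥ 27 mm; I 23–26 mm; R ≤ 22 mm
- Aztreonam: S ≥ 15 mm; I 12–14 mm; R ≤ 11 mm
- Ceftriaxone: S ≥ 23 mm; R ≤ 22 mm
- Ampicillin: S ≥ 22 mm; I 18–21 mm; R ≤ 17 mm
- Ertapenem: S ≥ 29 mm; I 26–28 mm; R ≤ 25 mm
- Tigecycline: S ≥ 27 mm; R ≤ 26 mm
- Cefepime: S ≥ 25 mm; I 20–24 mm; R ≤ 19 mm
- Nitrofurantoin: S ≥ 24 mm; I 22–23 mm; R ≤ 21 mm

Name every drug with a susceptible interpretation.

aztreonam, nitrofurantoin, ceftriaxone

Aztreonam: 15 mm is ≥ 15 mm ⇒ Susceptible
Cefepime 14 mm: ≤ 19 mm ⇒ R
Nitrofurantoin: 26 mm is ≥ 24 mm — S
Ampicillin 16 mm: ≤ 17 mm ⇒ Resistant
Imipenem (17 mm) in 12–17 mm ⇒ Intermediate
Ceftriaxone 28 mm: ≥ 23 mm ⇒ S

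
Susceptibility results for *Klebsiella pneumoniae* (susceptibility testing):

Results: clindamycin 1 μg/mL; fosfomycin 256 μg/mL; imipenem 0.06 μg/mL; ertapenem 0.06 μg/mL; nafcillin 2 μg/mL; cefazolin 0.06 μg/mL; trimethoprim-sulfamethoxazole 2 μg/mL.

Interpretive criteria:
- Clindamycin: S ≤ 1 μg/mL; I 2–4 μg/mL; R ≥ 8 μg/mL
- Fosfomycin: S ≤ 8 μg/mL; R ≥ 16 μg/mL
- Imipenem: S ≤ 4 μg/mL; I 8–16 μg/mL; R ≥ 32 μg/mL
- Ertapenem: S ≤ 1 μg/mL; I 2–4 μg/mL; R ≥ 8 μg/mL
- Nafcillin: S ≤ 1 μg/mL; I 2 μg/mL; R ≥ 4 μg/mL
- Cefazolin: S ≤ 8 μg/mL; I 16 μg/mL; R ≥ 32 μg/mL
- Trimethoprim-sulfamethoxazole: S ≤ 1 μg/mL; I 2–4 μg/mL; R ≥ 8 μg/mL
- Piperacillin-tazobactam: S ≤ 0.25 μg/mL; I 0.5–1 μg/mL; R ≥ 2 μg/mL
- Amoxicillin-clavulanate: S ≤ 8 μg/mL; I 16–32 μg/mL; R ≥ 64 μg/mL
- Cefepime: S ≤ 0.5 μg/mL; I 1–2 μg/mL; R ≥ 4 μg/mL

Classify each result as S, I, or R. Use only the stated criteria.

Clindamycin (1 μg/mL) ≤ 1 μg/mL ⇒ Susceptible
Fosfomycin 256 μg/mL: ≥ 16 μg/mL — resistant
Imipenem: 0.06 μg/mL is ≤ 4 μg/mL ⇒ Susceptible
Ertapenem: 0.06 μg/mL is ≤ 1 μg/mL ⇒ susceptible
Nafcillin 2 μg/mL: = 2 μg/mL — intermediate
Cefazolin 0.06 μg/mL: ≤ 8 μg/mL → S
Trimethoprim-sulfamethoxazole 2 μg/mL: in 2–4 μg/mL — I

S, R, S, S, I, S, I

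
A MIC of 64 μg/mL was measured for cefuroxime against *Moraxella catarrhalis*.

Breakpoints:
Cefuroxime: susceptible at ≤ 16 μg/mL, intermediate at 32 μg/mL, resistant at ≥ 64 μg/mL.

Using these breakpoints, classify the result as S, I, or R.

Cefuroxime: 64 μg/mL is ≥ 64 μg/mL → resistant

R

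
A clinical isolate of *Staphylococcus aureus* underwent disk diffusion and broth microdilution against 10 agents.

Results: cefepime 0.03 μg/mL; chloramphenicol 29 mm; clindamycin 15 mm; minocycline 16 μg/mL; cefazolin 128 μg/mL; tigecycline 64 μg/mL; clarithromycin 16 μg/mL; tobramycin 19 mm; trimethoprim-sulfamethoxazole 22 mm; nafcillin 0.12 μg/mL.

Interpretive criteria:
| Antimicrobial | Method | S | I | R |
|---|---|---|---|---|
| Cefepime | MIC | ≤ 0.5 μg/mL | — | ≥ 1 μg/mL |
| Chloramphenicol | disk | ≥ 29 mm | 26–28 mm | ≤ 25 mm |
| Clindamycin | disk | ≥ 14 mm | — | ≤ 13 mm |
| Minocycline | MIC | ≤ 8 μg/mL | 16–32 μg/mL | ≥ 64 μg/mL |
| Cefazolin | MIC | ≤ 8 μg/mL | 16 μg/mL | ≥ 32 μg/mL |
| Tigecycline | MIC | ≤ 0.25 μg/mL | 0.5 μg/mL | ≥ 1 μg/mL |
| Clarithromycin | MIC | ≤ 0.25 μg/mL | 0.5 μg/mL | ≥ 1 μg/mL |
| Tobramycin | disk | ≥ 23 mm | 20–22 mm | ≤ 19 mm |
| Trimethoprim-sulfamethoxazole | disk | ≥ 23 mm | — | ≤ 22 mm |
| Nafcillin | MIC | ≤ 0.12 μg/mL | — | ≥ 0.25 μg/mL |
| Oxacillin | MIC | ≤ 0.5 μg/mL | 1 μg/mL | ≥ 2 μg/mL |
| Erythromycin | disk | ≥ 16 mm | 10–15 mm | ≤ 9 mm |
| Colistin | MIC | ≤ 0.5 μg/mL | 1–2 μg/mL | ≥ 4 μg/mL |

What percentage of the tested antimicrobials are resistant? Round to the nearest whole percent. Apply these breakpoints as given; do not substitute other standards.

Cefepime: 0.03 μg/mL is ≤ 0.5 μg/mL ⇒ Susceptible
Chloramphenicol 29 mm: ≥ 29 mm → Susceptible
Clindamycin (15 mm) ≥ 14 mm → Susceptible
Minocycline 16 μg/mL: in 16–32 μg/mL ⇒ I
Cefazolin (128 μg/mL) ≥ 32 μg/mL — Resistant
Tigecycline (64 μg/mL) ≥ 1 μg/mL → Resistant
Clarithromycin 16 μg/mL: ≥ 1 μg/mL → Resistant
Tobramycin 19 mm: ≤ 19 mm ⇒ Resistant
Trimethoprim-sulfamethoxazole (22 mm) ≤ 22 mm → resistant
Nafcillin: 0.12 μg/mL is ≤ 0.12 μg/mL ⇒ susceptible
Resistant: 5/10

50%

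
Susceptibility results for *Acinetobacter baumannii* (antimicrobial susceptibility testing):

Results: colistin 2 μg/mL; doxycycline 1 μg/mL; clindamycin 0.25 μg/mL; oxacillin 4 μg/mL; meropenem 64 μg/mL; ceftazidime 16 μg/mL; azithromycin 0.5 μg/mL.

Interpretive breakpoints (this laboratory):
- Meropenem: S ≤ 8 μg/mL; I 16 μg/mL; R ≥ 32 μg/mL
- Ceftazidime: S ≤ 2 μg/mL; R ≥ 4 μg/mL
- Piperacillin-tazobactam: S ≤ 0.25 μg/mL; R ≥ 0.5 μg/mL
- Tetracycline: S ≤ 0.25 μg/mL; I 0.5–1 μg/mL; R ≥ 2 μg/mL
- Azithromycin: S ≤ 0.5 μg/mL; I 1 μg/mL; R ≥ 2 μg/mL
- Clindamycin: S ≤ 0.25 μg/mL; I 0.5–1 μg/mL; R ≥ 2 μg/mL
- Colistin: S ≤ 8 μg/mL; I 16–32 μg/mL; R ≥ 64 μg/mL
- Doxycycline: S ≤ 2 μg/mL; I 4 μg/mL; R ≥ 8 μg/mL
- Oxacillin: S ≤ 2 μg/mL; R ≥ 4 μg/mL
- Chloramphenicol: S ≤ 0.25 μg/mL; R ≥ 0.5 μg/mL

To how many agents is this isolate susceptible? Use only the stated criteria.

Colistin: 2 μg/mL is ≤ 8 μg/mL ⇒ S
Doxycycline (1 μg/mL) ≤ 2 μg/mL — susceptible
Clindamycin (0.25 μg/mL) ≤ 0.25 μg/mL — susceptible
Oxacillin (4 μg/mL) ≥ 4 μg/mL — R
Meropenem: 64 μg/mL is ≥ 32 μg/mL ⇒ resistant
Ceftazidime: 16 μg/mL is ≥ 4 μg/mL ⇒ resistant
Azithromycin 0.5 μg/mL: ≤ 0.5 μg/mL → S
Susceptible: 4

4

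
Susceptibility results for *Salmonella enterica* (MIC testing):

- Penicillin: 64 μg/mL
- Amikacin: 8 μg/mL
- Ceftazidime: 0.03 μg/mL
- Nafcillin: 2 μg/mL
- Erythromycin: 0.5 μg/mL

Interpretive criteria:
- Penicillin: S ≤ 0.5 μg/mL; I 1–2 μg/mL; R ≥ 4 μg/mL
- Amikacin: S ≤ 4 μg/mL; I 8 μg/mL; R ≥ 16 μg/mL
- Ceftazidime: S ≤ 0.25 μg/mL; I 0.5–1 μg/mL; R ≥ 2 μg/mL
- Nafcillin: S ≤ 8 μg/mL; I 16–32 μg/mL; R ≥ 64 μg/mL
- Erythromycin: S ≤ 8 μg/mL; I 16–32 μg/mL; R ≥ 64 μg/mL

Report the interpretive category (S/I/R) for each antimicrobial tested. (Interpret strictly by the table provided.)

Penicillin: 64 μg/mL is ≥ 4 μg/mL — Resistant
Amikacin (8 μg/mL) = 8 μg/mL — intermediate
Ceftazidime: 0.03 μg/mL is ≤ 0.25 μg/mL → susceptible
Nafcillin 2 μg/mL: ≤ 8 μg/mL ⇒ Susceptible
Erythromycin (0.5 μg/mL) ≤ 8 μg/mL → S

R, I, S, S, S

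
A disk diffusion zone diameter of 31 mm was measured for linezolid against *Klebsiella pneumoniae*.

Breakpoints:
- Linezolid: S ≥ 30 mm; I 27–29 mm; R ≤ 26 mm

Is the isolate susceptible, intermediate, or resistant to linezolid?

Susceptible

Linezolid (31 mm) ≥ 30 mm ⇒ susceptible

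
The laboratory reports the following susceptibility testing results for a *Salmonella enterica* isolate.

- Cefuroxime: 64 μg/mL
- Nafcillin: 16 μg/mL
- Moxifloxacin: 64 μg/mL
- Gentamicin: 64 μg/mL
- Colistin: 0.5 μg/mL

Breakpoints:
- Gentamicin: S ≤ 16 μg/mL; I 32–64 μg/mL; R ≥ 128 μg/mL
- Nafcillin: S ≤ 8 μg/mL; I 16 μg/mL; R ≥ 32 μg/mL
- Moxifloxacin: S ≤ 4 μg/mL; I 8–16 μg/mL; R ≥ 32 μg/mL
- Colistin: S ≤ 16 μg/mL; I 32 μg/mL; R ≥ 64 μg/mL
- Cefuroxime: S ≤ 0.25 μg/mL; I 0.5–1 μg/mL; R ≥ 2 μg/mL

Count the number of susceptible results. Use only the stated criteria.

Cefuroxime (64 μg/mL) ≥ 2 μg/mL — Resistant
Nafcillin: 16 μg/mL is = 16 μg/mL ⇒ intermediate
Moxifloxacin: 64 μg/mL is ≥ 32 μg/mL — Resistant
Gentamicin 64 μg/mL: in 32–64 μg/mL ⇒ I
Colistin (0.5 μg/mL) ≤ 16 μg/mL — S
Susceptible: 1

1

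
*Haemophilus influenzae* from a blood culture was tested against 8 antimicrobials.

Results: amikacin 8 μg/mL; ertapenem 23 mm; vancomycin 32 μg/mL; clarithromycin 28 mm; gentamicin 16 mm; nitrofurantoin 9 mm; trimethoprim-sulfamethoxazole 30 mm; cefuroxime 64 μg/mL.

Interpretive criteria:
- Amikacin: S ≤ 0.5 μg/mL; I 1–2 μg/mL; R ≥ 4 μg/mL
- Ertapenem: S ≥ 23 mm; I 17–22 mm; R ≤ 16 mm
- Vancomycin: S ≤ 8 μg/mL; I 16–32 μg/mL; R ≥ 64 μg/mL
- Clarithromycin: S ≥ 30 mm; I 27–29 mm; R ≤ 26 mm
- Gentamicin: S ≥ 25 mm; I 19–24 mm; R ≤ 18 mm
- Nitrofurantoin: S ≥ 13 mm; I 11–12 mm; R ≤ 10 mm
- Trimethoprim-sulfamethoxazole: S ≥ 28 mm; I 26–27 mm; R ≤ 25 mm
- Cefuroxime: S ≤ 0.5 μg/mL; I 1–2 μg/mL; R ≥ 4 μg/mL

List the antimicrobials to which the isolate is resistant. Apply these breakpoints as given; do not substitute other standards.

Amikacin: 8 μg/mL is ≥ 4 μg/mL → R
Ertapenem: 23 mm is ≥ 23 mm → susceptible
Vancomycin (32 μg/mL) in 16–32 μg/mL ⇒ I
Clarithromycin 28 mm: in 27–29 mm → intermediate
Gentamicin: 16 mm is ≤ 18 mm → R
Nitrofurantoin: 9 mm is ≤ 10 mm — R
Trimethoprim-sulfamethoxazole: 30 mm is ≥ 28 mm → Susceptible
Cefuroxime (64 μg/mL) ≥ 4 μg/mL ⇒ R

amikacin, gentamicin, nitrofurantoin, cefuroxime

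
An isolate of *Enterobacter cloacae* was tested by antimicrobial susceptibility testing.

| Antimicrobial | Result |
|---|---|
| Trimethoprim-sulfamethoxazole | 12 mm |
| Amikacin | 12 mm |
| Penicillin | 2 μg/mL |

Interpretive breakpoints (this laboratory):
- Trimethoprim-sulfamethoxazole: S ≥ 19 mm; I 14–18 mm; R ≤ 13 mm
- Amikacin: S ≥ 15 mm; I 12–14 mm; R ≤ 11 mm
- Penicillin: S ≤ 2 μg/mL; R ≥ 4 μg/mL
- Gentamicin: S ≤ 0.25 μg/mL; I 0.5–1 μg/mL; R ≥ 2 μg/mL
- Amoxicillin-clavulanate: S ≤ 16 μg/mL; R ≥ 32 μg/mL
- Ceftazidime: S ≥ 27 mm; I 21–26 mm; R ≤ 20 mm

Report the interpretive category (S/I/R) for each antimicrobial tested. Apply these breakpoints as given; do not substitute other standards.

R, I, S

Trimethoprim-sulfamethoxazole (12 mm) ≤ 13 mm — resistant
Amikacin 12 mm: in 12–14 mm ⇒ I
Penicillin: 2 μg/mL is ≤ 2 μg/mL ⇒ susceptible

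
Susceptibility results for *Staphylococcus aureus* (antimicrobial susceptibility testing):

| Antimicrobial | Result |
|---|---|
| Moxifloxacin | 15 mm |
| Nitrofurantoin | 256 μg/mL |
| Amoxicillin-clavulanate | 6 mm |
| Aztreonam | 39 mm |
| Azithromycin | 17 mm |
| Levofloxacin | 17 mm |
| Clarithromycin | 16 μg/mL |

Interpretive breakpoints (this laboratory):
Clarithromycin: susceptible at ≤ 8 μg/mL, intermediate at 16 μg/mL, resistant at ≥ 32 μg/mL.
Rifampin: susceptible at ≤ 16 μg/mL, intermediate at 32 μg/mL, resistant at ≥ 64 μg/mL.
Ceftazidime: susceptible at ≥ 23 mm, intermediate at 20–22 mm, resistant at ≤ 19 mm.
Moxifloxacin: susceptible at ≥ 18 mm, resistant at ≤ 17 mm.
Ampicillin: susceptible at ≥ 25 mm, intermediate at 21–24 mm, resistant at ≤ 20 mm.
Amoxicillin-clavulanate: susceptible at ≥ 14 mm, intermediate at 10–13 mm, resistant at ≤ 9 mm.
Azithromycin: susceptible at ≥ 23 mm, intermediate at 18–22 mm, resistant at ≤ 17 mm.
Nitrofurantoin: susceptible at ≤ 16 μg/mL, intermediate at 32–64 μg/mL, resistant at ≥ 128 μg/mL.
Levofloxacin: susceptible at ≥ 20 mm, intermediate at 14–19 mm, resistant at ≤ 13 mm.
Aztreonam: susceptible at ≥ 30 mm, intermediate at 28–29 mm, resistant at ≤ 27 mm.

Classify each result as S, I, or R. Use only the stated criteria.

R, R, R, S, R, I, I

Moxifloxacin 15 mm: ≤ 17 mm — R
Nitrofurantoin 256 μg/mL: ≥ 128 μg/mL → Resistant
Amoxicillin-clavulanate: 6 mm is ≤ 9 mm — R
Aztreonam 39 mm: ≥ 30 mm ⇒ susceptible
Azithromycin (17 mm) ≤ 17 mm — resistant
Levofloxacin 17 mm: in 14–19 mm — intermediate
Clarithromycin (16 μg/mL) = 16 μg/mL ⇒ Intermediate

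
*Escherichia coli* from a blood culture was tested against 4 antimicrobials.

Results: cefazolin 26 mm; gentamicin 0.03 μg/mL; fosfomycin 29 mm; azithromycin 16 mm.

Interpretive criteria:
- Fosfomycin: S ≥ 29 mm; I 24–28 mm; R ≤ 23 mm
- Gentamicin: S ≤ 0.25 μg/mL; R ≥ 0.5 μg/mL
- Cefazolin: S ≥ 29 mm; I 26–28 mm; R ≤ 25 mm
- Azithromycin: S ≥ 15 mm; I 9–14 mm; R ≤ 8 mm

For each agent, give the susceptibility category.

Cefazolin 26 mm: in 26–28 mm — I
Gentamicin 0.03 μg/mL: ≤ 0.25 μg/mL → susceptible
Fosfomycin: 29 mm is ≥ 29 mm ⇒ S
Azithromycin 16 mm: ≥ 15 mm ⇒ Susceptible

I, S, S, S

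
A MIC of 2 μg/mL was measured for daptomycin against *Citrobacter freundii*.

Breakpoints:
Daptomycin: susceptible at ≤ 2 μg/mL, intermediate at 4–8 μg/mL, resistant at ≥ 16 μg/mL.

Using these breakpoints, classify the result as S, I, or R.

S

Daptomycin: 2 μg/mL is ≤ 2 μg/mL ⇒ S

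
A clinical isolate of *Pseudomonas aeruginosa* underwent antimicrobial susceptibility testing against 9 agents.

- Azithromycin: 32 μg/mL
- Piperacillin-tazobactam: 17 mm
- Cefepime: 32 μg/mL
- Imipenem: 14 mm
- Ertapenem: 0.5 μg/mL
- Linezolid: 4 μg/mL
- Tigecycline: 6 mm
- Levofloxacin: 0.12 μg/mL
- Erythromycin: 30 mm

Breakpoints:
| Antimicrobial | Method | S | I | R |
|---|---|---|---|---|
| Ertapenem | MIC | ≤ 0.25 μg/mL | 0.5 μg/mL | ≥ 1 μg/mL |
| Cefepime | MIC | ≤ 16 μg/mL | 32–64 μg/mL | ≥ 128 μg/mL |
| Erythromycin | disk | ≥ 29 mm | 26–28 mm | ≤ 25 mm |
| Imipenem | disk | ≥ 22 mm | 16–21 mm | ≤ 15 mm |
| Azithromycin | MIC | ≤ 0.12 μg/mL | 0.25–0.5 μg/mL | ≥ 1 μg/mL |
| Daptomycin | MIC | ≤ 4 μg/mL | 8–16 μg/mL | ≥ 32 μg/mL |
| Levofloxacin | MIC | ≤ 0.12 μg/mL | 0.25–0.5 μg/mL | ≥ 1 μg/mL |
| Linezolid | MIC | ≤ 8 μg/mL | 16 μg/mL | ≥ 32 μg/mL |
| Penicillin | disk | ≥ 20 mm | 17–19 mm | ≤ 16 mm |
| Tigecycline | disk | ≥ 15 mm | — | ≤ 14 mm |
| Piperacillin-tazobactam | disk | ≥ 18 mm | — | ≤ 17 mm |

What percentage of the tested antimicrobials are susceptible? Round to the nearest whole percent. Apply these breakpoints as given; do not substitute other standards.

Azithromycin 32 μg/mL: ≥ 1 μg/mL → resistant
Piperacillin-tazobactam (17 mm) ≤ 17 mm ⇒ resistant
Cefepime (32 μg/mL) in 32–64 μg/mL — I
Imipenem: 14 mm is ≤ 15 mm → Resistant
Ertapenem (0.5 μg/mL) = 0.5 μg/mL ⇒ I
Linezolid: 4 μg/mL is ≤ 8 μg/mL ⇒ S
Tigecycline: 6 mm is ≤ 14 mm ⇒ Resistant
Levofloxacin (0.12 μg/mL) ≤ 0.12 μg/mL — Susceptible
Erythromycin (30 mm) ≥ 29 mm → susceptible
Susceptible: 3/9

33%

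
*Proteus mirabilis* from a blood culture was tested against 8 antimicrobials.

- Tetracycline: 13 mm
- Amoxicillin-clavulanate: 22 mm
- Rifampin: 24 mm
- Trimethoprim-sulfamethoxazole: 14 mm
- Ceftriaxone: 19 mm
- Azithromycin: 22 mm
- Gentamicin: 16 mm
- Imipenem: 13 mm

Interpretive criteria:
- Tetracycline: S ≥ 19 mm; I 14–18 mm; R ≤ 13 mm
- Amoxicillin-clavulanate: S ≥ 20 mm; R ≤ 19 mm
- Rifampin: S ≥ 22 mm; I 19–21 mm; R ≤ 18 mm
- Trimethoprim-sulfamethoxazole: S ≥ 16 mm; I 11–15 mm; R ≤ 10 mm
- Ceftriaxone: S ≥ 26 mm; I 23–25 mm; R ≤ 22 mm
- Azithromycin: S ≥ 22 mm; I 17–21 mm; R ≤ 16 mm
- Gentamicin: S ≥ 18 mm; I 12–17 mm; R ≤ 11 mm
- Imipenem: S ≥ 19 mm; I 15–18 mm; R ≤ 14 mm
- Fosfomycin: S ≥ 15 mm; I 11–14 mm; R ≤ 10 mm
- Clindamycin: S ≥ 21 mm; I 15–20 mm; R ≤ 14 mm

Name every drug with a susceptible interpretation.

amoxicillin-clavulanate, rifampin, azithromycin

Tetracycline 13 mm: ≤ 13 mm — R
Amoxicillin-clavulanate 22 mm: ≥ 20 mm → susceptible
Rifampin (24 mm) ≥ 22 mm ⇒ Susceptible
Trimethoprim-sulfamethoxazole 14 mm: in 11–15 mm — intermediate
Ceftriaxone (19 mm) ≤ 22 mm — R
Azithromycin 22 mm: ≥ 22 mm — S
Gentamicin: 16 mm is in 12–17 mm ⇒ I
Imipenem 13 mm: ≤ 14 mm → R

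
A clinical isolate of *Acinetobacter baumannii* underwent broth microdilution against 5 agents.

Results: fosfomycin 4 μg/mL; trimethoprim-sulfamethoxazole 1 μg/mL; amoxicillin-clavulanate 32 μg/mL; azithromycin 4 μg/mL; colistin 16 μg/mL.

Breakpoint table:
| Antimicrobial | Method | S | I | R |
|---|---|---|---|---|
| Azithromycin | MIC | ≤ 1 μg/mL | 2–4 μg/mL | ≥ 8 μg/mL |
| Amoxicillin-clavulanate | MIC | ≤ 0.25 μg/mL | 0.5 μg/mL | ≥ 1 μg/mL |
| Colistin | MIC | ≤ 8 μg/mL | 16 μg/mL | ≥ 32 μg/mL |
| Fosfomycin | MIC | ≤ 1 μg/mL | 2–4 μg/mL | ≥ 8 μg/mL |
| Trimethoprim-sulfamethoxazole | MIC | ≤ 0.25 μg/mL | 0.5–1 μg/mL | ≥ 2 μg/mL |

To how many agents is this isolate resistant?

1

Fosfomycin (4 μg/mL) in 2–4 μg/mL ⇒ intermediate
Trimethoprim-sulfamethoxazole (1 μg/mL) in 0.5–1 μg/mL ⇒ Intermediate
Amoxicillin-clavulanate: 32 μg/mL is ≥ 1 μg/mL — Resistant
Azithromycin 4 μg/mL: in 2–4 μg/mL — Intermediate
Colistin: 16 μg/mL is = 16 μg/mL → intermediate
Resistant: 1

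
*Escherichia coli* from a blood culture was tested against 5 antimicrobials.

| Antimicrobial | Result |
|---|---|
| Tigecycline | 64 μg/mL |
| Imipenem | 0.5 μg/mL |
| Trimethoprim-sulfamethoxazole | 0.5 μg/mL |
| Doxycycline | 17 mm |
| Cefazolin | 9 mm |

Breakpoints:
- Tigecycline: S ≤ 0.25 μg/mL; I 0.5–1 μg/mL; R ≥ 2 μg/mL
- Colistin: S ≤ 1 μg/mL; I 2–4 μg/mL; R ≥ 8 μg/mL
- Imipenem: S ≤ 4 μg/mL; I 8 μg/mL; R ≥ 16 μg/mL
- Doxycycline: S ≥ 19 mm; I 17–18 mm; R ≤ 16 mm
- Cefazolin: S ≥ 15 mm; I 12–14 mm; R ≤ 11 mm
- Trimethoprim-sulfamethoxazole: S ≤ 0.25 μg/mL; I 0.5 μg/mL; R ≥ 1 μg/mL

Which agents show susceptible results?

imipenem

Tigecycline 64 μg/mL: ≥ 2 μg/mL ⇒ Resistant
Imipenem 0.5 μg/mL: ≤ 4 μg/mL ⇒ Susceptible
Trimethoprim-sulfamethoxazole (0.5 μg/mL) = 0.5 μg/mL ⇒ I
Doxycycline: 17 mm is in 17–18 mm — intermediate
Cefazolin 9 mm: ≤ 11 mm — R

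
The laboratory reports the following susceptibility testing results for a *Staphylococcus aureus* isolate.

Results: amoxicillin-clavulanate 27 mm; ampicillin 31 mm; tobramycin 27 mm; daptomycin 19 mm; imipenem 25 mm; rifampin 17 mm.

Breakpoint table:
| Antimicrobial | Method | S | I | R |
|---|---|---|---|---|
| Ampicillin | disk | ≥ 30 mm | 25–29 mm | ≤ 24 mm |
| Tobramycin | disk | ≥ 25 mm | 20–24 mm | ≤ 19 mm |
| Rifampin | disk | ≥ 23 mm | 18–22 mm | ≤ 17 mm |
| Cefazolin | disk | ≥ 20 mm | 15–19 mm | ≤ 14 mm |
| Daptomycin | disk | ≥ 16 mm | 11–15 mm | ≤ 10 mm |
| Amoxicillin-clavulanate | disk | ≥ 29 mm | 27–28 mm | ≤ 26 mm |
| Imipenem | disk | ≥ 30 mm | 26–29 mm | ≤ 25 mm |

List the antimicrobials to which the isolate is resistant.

Amoxicillin-clavulanate 27 mm: in 27–28 mm → Intermediate
Ampicillin 31 mm: ≥ 30 mm — Susceptible
Tobramycin 27 mm: ≥ 25 mm — Susceptible
Daptomycin: 19 mm is ≥ 16 mm → susceptible
Imipenem: 25 mm is ≤ 25 mm → R
Rifampin (17 mm) ≤ 17 mm → resistant

imipenem, rifampin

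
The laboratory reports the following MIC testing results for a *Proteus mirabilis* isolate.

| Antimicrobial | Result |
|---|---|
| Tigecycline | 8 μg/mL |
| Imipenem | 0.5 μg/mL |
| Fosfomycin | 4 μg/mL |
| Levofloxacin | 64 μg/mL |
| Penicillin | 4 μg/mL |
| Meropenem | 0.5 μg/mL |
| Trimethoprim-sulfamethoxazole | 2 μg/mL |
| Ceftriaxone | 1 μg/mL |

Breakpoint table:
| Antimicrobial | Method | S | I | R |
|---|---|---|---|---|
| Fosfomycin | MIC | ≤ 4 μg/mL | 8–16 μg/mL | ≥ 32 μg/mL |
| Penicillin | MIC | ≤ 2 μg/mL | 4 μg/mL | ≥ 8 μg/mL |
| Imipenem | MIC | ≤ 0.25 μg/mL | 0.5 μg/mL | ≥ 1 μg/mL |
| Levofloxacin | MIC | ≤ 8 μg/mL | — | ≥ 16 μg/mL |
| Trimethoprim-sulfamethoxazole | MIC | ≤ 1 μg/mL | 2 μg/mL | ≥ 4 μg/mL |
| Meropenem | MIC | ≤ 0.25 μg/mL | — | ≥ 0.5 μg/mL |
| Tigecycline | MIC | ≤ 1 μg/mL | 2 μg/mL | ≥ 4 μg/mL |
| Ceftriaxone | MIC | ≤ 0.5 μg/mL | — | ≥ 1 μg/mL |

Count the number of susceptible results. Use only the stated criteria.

Tigecycline 8 μg/mL: ≥ 4 μg/mL → resistant
Imipenem (0.5 μg/mL) = 0.5 μg/mL → I
Fosfomycin 4 μg/mL: ≤ 4 μg/mL → Susceptible
Levofloxacin (64 μg/mL) ≥ 16 μg/mL — resistant
Penicillin: 4 μg/mL is = 4 μg/mL → Intermediate
Meropenem: 0.5 μg/mL is ≥ 0.5 μg/mL ⇒ Resistant
Trimethoprim-sulfamethoxazole 2 μg/mL: = 2 μg/mL → Intermediate
Ceftriaxone: 1 μg/mL is ≥ 1 μg/mL ⇒ resistant
Susceptible: 1

1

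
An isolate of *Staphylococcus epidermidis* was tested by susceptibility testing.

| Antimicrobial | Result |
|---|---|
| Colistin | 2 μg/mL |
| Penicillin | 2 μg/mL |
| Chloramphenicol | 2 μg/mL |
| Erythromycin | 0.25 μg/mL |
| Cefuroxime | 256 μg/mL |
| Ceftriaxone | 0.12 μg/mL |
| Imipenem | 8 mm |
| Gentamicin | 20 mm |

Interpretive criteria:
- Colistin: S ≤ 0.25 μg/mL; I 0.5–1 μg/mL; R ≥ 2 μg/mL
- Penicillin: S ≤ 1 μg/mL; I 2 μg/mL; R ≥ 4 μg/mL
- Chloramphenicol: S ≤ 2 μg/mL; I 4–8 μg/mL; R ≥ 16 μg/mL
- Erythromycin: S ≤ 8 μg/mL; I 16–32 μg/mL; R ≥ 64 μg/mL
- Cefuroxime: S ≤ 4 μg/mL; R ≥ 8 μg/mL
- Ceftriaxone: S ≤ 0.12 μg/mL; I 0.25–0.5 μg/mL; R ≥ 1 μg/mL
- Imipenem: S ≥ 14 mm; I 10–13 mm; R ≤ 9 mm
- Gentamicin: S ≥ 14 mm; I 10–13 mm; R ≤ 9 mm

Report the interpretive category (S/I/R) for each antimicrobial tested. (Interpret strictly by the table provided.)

R, I, S, S, R, S, R, S

Colistin 2 μg/mL: ≥ 2 μg/mL → R
Penicillin: 2 μg/mL is = 2 μg/mL — I
Chloramphenicol (2 μg/mL) ≤ 2 μg/mL → Susceptible
Erythromycin (0.25 μg/mL) ≤ 8 μg/mL ⇒ S
Cefuroxime (256 μg/mL) ≥ 8 μg/mL — R
Ceftriaxone 0.12 μg/mL: ≤ 0.12 μg/mL → Susceptible
Imipenem 8 mm: ≤ 9 mm — resistant
Gentamicin: 20 mm is ≥ 14 mm ⇒ susceptible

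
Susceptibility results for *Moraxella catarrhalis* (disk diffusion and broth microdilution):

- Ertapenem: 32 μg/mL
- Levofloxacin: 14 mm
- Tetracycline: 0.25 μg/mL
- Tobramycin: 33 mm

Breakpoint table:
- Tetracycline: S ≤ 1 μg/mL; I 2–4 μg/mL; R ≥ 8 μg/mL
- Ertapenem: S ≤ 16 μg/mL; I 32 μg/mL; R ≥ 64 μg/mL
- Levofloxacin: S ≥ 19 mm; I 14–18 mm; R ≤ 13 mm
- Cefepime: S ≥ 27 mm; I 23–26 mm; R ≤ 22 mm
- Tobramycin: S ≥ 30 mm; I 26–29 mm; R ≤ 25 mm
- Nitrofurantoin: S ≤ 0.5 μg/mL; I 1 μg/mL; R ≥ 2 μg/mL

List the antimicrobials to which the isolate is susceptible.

tetracycline, tobramycin

Ertapenem 32 μg/mL: = 32 μg/mL ⇒ I
Levofloxacin (14 mm) in 14–18 mm — intermediate
Tetracycline: 0.25 μg/mL is ≤ 1 μg/mL — susceptible
Tobramycin 33 mm: ≥ 30 mm ⇒ susceptible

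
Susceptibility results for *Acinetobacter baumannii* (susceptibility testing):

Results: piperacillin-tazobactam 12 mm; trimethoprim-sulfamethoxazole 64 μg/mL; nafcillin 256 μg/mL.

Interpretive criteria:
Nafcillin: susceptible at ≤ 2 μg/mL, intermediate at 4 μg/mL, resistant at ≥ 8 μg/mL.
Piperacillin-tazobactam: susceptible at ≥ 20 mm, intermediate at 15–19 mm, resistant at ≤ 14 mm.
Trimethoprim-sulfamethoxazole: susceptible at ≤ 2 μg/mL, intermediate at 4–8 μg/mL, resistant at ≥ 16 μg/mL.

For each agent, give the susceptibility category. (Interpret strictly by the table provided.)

Piperacillin-tazobactam 12 mm: ≤ 14 mm → resistant
Trimethoprim-sulfamethoxazole 64 μg/mL: ≥ 16 μg/mL — resistant
Nafcillin (256 μg/mL) ≥ 8 μg/mL — resistant

R, R, R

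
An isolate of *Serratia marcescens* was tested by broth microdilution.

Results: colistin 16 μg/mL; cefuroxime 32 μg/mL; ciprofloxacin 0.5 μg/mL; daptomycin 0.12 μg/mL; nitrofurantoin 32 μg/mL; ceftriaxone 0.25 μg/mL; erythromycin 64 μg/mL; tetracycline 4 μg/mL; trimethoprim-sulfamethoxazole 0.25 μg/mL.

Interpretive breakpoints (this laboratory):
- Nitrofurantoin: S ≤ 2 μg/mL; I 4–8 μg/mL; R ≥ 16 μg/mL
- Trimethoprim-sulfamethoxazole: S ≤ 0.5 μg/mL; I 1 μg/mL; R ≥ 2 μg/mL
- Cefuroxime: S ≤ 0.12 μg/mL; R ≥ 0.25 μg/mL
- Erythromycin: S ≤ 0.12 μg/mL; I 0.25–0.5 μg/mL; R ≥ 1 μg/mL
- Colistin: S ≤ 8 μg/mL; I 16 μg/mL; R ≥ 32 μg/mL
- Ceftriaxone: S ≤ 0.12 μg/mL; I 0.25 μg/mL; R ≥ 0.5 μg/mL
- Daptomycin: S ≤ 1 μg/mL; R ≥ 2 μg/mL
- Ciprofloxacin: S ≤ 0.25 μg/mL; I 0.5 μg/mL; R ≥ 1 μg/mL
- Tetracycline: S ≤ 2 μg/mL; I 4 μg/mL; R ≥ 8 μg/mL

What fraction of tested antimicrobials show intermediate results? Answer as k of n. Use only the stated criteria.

Colistin 16 μg/mL: = 16 μg/mL ⇒ Intermediate
Cefuroxime (32 μg/mL) ≥ 0.25 μg/mL ⇒ resistant
Ciprofloxacin 0.5 μg/mL: = 0.5 μg/mL ⇒ Intermediate
Daptomycin: 0.12 μg/mL is ≤ 1 μg/mL — susceptible
Nitrofurantoin: 32 μg/mL is ≥ 16 μg/mL — resistant
Ceftriaxone (0.25 μg/mL) = 0.25 μg/mL → intermediate
Erythromycin (64 μg/mL) ≥ 1 μg/mL — R
Tetracycline 4 μg/mL: = 4 μg/mL ⇒ intermediate
Trimethoprim-sulfamethoxazole (0.25 μg/mL) ≤ 0.5 μg/mL — Susceptible
Intermediate: 4/9

4 of 9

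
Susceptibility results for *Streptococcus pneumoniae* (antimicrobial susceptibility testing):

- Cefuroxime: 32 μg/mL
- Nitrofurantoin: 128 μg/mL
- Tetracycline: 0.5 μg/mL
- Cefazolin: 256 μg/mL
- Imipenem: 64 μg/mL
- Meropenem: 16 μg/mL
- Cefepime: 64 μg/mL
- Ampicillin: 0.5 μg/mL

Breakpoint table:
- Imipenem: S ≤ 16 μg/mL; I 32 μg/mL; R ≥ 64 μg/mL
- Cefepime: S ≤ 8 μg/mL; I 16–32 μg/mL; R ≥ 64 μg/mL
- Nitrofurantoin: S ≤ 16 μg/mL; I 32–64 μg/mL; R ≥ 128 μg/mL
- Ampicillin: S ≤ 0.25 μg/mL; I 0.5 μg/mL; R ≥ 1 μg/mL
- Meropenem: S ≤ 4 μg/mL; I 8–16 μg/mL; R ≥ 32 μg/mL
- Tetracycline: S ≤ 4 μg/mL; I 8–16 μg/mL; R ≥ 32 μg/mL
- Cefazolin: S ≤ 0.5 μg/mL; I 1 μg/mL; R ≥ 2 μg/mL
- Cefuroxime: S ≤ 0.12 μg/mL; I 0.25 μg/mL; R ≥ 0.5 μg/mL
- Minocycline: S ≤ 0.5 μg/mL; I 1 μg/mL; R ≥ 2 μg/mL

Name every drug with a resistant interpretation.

Cefuroxime (32 μg/mL) ≥ 0.5 μg/mL — R
Nitrofurantoin (128 μg/mL) ≥ 128 μg/mL → R
Tetracycline (0.5 μg/mL) ≤ 4 μg/mL → S
Cefazolin 256 μg/mL: ≥ 2 μg/mL → R
Imipenem (64 μg/mL) ≥ 64 μg/mL — R
Meropenem: 16 μg/mL is in 8–16 μg/mL — intermediate
Cefepime: 64 μg/mL is ≥ 64 μg/mL — Resistant
Ampicillin (0.5 μg/mL) = 0.5 μg/mL — Intermediate

cefuroxime, nitrofurantoin, cefazolin, imipenem, cefepime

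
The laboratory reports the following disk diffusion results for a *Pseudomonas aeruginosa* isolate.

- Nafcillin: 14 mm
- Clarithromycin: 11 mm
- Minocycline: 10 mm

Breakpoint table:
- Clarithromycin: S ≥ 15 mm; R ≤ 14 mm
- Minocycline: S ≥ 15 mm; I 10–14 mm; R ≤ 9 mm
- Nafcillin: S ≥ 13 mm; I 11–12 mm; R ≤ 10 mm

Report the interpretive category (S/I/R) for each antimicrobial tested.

S, R, I

Nafcillin 14 mm: ≥ 13 mm → Susceptible
Clarithromycin: 11 mm is ≤ 14 mm ⇒ Resistant
Minocycline 10 mm: in 10–14 mm ⇒ intermediate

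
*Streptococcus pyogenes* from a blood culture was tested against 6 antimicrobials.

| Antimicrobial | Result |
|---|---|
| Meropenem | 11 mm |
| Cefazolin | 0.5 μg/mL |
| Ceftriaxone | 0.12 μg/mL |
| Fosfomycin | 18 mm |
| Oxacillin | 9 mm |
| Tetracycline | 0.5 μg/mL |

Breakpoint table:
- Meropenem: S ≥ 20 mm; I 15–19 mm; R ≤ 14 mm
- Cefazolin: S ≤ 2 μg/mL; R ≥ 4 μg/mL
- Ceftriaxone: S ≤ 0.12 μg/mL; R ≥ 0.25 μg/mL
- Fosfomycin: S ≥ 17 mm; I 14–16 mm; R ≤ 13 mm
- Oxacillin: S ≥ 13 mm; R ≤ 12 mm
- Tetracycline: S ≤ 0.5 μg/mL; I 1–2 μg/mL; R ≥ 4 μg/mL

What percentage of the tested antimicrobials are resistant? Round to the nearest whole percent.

33%

Meropenem (11 mm) ≤ 14 mm → Resistant
Cefazolin: 0.5 μg/mL is ≤ 2 μg/mL → Susceptible
Ceftriaxone: 0.12 μg/mL is ≤ 0.12 μg/mL ⇒ Susceptible
Fosfomycin: 18 mm is ≥ 17 mm ⇒ Susceptible
Oxacillin: 9 mm is ≤ 12 mm ⇒ Resistant
Tetracycline 0.5 μg/mL: ≤ 0.5 μg/mL ⇒ S
Resistant: 2/6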